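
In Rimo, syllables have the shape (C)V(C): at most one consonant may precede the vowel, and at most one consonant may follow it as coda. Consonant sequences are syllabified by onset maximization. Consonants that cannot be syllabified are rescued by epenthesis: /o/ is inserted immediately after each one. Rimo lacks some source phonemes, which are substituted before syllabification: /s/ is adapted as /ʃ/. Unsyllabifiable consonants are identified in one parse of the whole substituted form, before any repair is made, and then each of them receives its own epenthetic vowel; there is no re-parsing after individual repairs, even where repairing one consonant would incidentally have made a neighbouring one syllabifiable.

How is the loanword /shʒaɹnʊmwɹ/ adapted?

Substitution: /s/ → /ʃ/, giving /ʃhʒaɹnʊmwɹ/.
The consonants /ʃ/, /h/, /w/, /ɹ/ cannot be parsed into a legal (C)V(C) syllable (at most one coda consonant is licensed; onsets are limited to one consonant).
Inserting the epenthetic vowel yields /ʃ/ → /ʃo/, /h/ → /ho/, /w/ → /wo/, /ɹ/ → /ɹo/.

ʃohoʒaɹnʊmwoɹo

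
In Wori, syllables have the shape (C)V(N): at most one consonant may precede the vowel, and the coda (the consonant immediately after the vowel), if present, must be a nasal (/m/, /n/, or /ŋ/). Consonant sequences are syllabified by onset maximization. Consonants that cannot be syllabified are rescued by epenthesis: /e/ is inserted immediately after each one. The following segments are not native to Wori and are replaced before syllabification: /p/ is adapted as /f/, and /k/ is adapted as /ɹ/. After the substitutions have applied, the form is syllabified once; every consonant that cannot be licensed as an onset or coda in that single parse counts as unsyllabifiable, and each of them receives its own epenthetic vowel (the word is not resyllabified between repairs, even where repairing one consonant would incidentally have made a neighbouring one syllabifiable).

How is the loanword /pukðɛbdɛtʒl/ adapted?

fuɹeðɛbedɛteʒele

Substitution: /p/ → /f/, /k/ → /ɹ/, giving /fuɹðɛbdɛtʒl/.
Syllabifying with onset maximization leaves /ɹ/, /b/, /t/, /ʒ/, /l/ stranded (only a nasal (/m/, /n/, or /ŋ/) is licensed in coda position; onsets are limited to one consonant).
Each unlicensed consonant becomes the onset of a new syllable: /ɹ/ → /ɹe/, /b/ → /be/, /t/ → /te/, /ʒ/ → /ʒe/, /l/ → /le/.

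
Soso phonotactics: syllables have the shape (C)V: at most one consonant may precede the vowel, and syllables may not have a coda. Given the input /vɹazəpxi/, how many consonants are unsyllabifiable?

Syllabifying with onset maximization leaves /v/, /p/ stranded (no codas are permitted; onsets are limited to one consonant).

2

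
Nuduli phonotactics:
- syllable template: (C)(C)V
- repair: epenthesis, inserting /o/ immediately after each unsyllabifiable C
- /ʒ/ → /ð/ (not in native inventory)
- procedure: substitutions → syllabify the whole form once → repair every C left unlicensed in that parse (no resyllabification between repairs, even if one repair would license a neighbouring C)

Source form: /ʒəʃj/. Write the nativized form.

ðəʃojo

Substitution: /ʒ/ → /ð/, giving /ðəʃj/.
Under (C)(C)V, the unsyllabifiable consonants are /ʃ/, /j/ (no codas are permitted; onsets may contain at most 2 consonants).
Each unlicensed consonant becomes the onset of a new syllable: /ʃ/ → /ʃo/, /j/ → /jo/.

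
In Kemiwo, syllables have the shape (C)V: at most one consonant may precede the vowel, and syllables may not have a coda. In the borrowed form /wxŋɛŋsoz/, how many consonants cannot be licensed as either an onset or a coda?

4

The consonants /w/, /x/, /ŋ/, /z/ cannot be parsed into a legal (C)V syllable (no codas are permitted; onsets are limited to one consonant).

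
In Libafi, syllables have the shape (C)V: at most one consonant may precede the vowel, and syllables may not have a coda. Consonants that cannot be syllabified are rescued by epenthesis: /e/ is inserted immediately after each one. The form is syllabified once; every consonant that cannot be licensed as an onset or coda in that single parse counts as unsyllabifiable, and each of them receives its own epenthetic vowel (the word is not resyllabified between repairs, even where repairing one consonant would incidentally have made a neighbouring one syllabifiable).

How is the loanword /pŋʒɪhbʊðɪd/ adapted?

peŋeʒɪhebʊðɪde

Syllabifying with onset maximization leaves /p/, /ŋ/, /h/, /d/ stranded (no codas are permitted; onsets are limited to one consonant).
Inserting the epenthetic vowel yields /p/ → /pe/, /ŋ/ → /ŋe/, /h/ → /he/, /d/ → /de/.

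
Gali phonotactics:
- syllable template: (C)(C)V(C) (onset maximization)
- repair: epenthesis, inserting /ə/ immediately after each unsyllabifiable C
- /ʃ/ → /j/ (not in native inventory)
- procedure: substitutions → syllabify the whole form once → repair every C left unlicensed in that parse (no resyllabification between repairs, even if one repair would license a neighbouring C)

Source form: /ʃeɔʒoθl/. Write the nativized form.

jeɔʒoθlə

Substitution: /ʃ/ → /j/, giving /jeɔʒoθl/.
Under (C)(C)V(C), the unsyllabifiable consonants are /l/ (at most one coda consonant is licensed; onsets may contain at most 2 consonants).
Each unlicensed consonant becomes the onset of a new syllable: /l/ → /lə/.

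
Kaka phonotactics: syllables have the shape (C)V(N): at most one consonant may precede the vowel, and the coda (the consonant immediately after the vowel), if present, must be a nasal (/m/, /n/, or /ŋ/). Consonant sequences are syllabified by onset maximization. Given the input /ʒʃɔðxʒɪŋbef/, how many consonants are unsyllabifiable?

4

Syllabifying with onset maximization leaves /ʒ/, /ð/, /x/, /f/ stranded (only a nasal (/m/, /n/, or /ŋ/) is licensed in coda position; onsets are limited to one consonant).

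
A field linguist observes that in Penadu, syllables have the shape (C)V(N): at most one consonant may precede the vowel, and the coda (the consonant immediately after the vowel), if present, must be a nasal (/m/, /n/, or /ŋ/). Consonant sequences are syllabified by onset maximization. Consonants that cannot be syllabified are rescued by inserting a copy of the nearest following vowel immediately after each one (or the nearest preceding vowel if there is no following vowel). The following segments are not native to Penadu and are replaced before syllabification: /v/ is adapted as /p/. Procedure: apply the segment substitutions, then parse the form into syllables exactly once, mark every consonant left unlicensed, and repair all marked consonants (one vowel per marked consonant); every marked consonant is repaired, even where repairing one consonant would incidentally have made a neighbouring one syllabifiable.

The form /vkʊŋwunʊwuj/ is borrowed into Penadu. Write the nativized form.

pʊkʊŋwunʊwuju

Substitution: /v/ → /p/, giving /pkʊŋwunʊwuj/.
Syllabifying with onset maximization leaves /p/, /j/ stranded (only a nasal (/m/, /n/, or /ŋ/) is licensed in coda position; onsets are limited to one consonant).
Each unlicensed consonant becomes the onset of a new syllable: /p/ → /pʊ/, /j/ → /ju/.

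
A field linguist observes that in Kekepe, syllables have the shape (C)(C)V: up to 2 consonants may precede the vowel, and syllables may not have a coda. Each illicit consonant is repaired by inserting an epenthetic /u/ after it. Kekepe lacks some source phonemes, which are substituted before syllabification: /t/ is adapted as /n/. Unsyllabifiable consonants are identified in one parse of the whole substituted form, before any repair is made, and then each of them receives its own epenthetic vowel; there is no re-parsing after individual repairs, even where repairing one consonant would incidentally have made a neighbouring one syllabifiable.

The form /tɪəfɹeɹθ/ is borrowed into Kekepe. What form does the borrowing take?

Substitution: /t/ → /n/, giving /nɪəfɹeɹθ/.
The consonants /ɹ/, /θ/ cannot be parsed into a legal (C)(C)V syllable (no codas are permitted; onsets may contain at most 2 consonants).
Epenthesis after each stranded consonant: /ɹ/ → /ɹu/, /θ/ → /θu/.

nɪəfɹeɹuθu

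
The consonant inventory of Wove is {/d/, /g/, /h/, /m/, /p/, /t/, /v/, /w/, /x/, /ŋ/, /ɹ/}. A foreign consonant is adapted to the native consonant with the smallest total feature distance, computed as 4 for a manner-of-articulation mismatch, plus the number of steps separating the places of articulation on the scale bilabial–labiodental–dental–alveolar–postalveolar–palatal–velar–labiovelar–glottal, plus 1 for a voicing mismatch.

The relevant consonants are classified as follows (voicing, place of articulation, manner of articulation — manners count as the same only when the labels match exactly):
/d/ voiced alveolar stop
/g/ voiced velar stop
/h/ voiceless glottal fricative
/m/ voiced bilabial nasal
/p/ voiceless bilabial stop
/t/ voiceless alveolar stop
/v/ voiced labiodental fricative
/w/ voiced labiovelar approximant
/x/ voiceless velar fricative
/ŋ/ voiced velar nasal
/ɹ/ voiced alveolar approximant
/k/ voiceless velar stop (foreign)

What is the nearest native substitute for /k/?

g

/g/ is closest: same manner (stop), place distance 0 (velar→velar), voicing differs (+1); total 1. Next closest is /t/ at distance 3.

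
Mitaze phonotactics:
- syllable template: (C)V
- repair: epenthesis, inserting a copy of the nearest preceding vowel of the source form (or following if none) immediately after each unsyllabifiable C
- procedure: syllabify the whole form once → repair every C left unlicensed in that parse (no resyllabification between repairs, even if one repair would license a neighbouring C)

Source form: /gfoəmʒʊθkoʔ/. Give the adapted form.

gofoəməʒʊθʊkoʔo

Under (C)V, the unsyllabifiable consonants are /g/, /m/, /θ/, /ʔ/ (no codas are permitted; onsets are limited to one consonant).
Inserting the epenthetic vowel yields /g/ → /go/, /m/ → /mə/, /θ/ → /θʊ/, /ʔ/ → /ʔo/.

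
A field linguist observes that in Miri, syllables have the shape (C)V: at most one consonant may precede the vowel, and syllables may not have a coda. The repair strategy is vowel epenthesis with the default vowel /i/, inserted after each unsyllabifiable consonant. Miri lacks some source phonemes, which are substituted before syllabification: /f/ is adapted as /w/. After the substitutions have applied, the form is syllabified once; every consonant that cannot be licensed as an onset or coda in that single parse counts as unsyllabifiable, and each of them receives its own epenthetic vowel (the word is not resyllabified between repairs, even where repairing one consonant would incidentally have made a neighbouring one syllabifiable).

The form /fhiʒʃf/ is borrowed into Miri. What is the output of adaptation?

Substitution: /f/ → /w/, giving /whiʒʃw/.
The consonants /w/, /ʒ/, /ʃ/, /w/ cannot be parsed into a legal (C)V syllable (no codas are permitted; onsets are limited to one consonant).
Inserting the epenthetic vowel yields /w/ → /wi/, /ʒ/ → /ʒi/, /ʃ/ → /ʃi/, /w/ → /wi/.

wihiʒiʃiwi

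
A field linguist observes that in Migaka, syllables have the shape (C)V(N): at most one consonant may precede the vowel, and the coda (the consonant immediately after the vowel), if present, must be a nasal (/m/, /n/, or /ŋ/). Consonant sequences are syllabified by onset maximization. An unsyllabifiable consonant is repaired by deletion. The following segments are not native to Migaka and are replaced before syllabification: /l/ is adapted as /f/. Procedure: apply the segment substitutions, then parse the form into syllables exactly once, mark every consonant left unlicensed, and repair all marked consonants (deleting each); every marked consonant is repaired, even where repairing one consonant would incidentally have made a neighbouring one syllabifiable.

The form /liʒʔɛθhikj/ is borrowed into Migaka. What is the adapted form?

fiʔɛhi

Substitution: /l/ → /f/, giving /fiʒʔɛθhikj/.
Syllabifying with onset maximization leaves /ʒ/, /θ/, /k/, /j/ stranded (only a nasal (/m/, /n/, or /ŋ/) is licensed in coda position; onsets are limited to one consonant).
Each unlicensed consonant is deleted: /ʒ/, /θ/, /k/, /j/.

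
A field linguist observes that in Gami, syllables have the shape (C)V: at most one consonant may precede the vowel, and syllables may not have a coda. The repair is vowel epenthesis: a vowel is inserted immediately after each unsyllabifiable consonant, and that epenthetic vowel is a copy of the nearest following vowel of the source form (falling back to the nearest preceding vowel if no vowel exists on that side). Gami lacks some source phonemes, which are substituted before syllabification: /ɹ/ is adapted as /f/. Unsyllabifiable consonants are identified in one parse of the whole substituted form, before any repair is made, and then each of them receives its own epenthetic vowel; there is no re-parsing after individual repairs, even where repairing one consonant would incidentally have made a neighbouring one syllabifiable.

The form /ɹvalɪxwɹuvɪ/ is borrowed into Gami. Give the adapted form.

Substitution: /ɹ/ → /f/, giving /fvalɪxwfuvɪ/.
Under (C)V, the unsyllabifiable consonants are /f/, /x/, /w/ (no codas are permitted; onsets are limited to one consonant).
Each unlicensed consonant becomes the onset of a new syllable: /f/ → /fa/, /x/ → /xu/, /w/ → /wu/.

favalɪxuwufuvɪ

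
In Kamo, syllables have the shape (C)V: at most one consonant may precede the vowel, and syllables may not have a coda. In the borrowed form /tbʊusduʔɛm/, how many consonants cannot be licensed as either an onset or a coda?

3

Under (C)V, the unsyllabifiable consonants are /t/, /s/, /m/ (no codas are permitted; onsets are limited to one consonant).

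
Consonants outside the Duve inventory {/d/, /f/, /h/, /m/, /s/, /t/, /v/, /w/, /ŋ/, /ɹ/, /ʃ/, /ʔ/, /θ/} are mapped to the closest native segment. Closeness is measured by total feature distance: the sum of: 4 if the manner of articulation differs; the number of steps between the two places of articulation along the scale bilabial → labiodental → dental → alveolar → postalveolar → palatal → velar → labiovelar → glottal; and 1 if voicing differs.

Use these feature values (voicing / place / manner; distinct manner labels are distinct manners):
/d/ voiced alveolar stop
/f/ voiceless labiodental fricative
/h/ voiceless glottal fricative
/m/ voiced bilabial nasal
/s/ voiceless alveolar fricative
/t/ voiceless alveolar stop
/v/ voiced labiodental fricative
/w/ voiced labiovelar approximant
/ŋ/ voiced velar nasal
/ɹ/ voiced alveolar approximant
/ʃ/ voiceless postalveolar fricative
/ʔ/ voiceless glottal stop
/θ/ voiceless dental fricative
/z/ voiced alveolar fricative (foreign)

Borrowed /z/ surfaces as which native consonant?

s

/s/ is closest: same manner (fricative), place distance 0 (alveolar→alveolar), voicing differs (+1); total 1. Next closest is /v/ at distance 2.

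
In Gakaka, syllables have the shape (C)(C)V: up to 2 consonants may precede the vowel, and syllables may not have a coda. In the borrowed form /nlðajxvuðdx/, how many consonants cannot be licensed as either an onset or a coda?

Under (C)(C)V, the unsyllabifiable consonants are /n/, /j/, /ð/, /d/, /x/ (no codas are permitted; onsets may contain at most 2 consonants).

5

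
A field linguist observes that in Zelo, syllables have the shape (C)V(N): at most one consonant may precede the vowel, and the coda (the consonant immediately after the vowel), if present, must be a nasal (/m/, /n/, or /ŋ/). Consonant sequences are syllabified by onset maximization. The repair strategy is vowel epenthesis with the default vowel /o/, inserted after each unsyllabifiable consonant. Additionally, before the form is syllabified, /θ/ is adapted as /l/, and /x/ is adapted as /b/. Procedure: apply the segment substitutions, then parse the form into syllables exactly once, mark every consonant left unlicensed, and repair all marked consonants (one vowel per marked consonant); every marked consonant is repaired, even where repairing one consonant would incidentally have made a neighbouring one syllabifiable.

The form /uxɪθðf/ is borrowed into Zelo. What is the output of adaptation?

ubɪloðofo

Substitution: /x/ → /b/, /θ/ → /l/, giving /ubɪlðf/.
Syllabifying with onset maximization leaves /l/, /ð/, /f/ stranded (only a nasal (/m/, /n/, or /ŋ/) is licensed in coda position; onsets are limited to one consonant).
Each unlicensed consonant becomes the onset of a new syllable: /l/ → /lo/, /ð/ → /ðo/, /f/ → /fo/.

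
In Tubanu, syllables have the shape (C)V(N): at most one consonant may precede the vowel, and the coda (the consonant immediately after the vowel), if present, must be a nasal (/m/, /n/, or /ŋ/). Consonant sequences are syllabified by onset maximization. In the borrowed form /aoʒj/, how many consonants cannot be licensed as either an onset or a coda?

2

The consonants /ʒ/, /j/ cannot be parsed into a legal (C)V(N) syllable (only a nasal (/m/, /n/, or /ŋ/) is licensed in coda position; onsets are limited to one consonant).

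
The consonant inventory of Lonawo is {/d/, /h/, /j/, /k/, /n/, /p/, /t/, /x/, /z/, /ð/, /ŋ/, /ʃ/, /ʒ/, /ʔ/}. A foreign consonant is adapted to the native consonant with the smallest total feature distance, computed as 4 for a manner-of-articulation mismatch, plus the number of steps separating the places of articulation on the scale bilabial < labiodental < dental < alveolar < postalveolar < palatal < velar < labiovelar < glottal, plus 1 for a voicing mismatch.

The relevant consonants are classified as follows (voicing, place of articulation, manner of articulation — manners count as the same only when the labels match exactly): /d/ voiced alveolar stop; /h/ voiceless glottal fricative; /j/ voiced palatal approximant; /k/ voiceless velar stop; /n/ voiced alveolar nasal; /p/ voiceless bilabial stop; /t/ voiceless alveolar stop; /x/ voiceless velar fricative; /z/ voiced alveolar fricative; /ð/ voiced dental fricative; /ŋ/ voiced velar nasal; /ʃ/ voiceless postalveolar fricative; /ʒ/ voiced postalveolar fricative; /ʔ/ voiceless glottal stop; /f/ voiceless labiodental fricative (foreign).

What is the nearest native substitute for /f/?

ð

/ð/ is closest: same manner (fricative), place distance 1 (labiodental→dental), voicing differs (+1); total 2. Next closest is /z/ at distance 3.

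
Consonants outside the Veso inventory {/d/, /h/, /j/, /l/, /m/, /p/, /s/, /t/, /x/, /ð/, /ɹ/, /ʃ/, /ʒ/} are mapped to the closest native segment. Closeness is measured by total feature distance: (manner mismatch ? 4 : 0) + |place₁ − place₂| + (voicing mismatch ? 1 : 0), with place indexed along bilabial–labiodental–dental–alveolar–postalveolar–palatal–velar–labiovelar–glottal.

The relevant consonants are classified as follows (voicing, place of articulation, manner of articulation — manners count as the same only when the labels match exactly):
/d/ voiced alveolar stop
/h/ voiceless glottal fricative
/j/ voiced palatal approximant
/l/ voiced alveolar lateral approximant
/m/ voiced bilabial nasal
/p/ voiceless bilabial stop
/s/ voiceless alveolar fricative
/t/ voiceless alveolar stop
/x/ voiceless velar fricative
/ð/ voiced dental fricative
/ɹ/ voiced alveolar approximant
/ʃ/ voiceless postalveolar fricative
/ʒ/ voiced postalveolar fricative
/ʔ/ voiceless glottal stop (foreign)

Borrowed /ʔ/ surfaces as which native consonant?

/h/ is closest: manner differs (stop→fricative, +4), place distance 0 (glottal→glottal), same voicing; total 4. Next closest is /t/ at distance 5.

h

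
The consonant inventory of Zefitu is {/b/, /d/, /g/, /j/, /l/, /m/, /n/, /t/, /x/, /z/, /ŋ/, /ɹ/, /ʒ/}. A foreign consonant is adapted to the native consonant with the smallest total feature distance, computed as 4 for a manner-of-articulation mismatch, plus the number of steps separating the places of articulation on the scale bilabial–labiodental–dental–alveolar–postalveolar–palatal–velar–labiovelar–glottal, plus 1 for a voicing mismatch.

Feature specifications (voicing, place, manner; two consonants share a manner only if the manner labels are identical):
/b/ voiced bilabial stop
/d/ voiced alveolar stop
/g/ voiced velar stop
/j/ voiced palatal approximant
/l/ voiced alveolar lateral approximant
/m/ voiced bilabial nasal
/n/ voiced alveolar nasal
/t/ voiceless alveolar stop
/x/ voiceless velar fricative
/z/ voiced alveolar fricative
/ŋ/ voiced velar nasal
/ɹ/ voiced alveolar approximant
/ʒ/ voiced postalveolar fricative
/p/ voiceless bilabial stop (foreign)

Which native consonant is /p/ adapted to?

b

/b/ is closest: same manner (stop), place distance 0 (bilabial→bilabial), voicing differs (+1); total 1. Next closest is /t/ at distance 3.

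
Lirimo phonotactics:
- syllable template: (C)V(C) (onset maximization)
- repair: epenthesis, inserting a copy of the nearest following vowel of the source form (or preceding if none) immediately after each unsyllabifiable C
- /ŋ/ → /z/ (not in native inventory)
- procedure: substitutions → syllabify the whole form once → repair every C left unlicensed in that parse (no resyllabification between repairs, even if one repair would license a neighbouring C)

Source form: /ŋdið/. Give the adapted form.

zidið

Substitution: /ŋ/ → /z/, giving /zdið/.
The consonants /z/ cannot be parsed into a legal (C)V(C) syllable (at most one coda consonant is licensed; onsets are limited to one consonant).
Epenthesis after each stranded consonant: /z/ → /zi/.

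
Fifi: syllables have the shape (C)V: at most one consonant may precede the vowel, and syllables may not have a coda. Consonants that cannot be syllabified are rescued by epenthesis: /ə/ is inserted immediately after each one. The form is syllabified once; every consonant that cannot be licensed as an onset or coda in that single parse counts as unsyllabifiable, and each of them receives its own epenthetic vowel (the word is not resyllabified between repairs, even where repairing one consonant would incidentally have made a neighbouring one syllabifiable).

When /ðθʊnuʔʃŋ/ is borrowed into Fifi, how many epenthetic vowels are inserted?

4

The unsyllabifiable consonants are /ð/, /ʔ/, /ʃ/, /ŋ/; each receives one epenthetic vowel.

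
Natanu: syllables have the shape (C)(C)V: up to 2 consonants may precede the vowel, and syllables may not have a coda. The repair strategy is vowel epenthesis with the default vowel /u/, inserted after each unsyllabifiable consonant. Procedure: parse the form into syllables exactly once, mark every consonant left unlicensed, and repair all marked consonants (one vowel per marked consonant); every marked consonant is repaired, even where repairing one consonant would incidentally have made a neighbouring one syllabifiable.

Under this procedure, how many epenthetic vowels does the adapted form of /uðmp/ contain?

3

The unsyllabifiable consonants are /ð/, /m/, /p/; each receives one epenthetic vowel.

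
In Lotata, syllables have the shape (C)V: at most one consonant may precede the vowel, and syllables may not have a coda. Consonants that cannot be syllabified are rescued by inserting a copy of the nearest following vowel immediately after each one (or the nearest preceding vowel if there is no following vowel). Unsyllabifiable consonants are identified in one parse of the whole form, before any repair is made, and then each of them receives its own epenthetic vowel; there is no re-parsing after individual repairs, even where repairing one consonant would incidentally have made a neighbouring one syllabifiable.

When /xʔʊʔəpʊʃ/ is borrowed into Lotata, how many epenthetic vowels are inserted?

The unsyllabifiable consonants are /x/, /ʃ/; each receives one epenthetic vowel.

2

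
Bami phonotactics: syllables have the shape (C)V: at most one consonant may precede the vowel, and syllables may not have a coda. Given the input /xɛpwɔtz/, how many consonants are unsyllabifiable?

Syllabifying with onset maximization leaves /p/, /t/, /z/ stranded (no codas are permitted; onsets are limited to one consonant).

3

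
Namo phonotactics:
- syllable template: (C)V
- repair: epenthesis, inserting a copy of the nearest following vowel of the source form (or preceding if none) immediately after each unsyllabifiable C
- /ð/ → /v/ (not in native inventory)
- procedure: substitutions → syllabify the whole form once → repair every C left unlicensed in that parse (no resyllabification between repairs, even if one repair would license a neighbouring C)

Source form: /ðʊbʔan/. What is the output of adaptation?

vʊbaʔana

Substitution: /ð/ → /v/, giving /vʊbʔan/.
The consonants /b/, /n/ cannot be parsed into a legal (C)V syllable (no codas are permitted; onsets are limited to one consonant).
Each unlicensed consonant becomes the onset of a new syllable: /b/ → /ba/, /n/ → /na/.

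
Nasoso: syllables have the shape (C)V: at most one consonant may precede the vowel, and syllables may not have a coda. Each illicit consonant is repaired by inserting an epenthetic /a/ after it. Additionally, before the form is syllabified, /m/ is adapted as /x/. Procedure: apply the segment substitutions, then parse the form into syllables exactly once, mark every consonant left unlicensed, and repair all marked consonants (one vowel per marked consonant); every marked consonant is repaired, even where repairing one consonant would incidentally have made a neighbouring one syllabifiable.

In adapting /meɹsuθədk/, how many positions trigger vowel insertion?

3

After substitution the input is /xeɹsuθədk/.
The unsyllabifiable consonants are /ɹ/, /d/, /k/; each receives one epenthetic vowel.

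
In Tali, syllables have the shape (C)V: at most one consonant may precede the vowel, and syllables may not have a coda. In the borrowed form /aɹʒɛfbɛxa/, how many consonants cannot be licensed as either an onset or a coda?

The consonants /ɹ/, /f/ cannot be parsed into a legal (C)V syllable (no codas are permitted; onsets are limited to one consonant).

2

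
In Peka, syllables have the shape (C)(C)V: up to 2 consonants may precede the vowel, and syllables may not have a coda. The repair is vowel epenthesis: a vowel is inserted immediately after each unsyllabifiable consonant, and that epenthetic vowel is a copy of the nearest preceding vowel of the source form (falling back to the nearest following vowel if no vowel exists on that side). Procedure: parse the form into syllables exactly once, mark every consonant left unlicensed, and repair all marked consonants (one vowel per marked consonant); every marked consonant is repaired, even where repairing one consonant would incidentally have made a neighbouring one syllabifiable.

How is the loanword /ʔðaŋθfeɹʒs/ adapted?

Under (C)(C)V, the unsyllabifiable consonants are /ŋ/, /ɹ/, /ʒ/, /s/ (no codas are permitted; onsets may contain at most 2 consonants).
Each unlicensed consonant becomes the onset of a new syllable: /ŋ/ → /ŋa/, /ɹ/ → /ɹe/, /ʒ/ → /ʒe/, /s/ → /se/.

ʔðaŋaθfeɹeʒese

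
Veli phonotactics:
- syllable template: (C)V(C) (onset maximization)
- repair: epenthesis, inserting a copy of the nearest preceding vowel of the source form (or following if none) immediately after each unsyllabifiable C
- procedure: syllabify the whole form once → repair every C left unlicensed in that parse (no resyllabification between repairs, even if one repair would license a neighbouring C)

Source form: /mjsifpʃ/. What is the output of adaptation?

mijisifpiʃi

Syllabifying with onset maximization leaves /m/, /j/, /p/, /ʃ/ stranded (at most one coda consonant is licensed; onsets are limited to one consonant).
Epenthesis after each stranded consonant: /m/ → /mi/, /j/ → /ji/, /p/ → /pi/, /ʃ/ → /ʃi/.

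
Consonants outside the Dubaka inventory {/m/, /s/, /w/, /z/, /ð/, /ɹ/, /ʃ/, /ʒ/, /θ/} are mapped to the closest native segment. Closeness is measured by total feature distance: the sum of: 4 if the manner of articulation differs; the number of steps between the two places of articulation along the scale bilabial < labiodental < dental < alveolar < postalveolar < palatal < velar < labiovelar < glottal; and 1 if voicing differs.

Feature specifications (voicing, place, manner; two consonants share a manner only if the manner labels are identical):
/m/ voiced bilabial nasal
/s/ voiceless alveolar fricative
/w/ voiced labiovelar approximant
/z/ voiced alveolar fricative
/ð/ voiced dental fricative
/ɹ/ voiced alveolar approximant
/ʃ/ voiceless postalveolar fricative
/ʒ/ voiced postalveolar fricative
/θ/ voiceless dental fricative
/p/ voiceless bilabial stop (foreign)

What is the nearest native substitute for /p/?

/m/ is closest: manner differs (stop→nasal, +4), place distance 0 (bilabial→bilabial), voicing differs (+1); total 5. Next closest is /θ/ at distance 6.

m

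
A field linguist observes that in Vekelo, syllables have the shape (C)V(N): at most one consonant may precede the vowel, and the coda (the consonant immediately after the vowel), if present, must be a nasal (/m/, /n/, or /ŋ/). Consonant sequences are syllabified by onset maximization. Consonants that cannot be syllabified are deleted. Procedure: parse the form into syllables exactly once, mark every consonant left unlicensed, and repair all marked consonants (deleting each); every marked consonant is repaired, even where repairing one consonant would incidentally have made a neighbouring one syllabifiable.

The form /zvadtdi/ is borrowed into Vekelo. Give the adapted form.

vadi

Syllabifying with onset maximization leaves /z/, /d/, /t/ stranded (only a nasal (/m/, /n/, or /ŋ/) is licensed in coda position; onsets are limited to one consonant).
Deleting the stranded consonants removes /z/, /d/, /t/.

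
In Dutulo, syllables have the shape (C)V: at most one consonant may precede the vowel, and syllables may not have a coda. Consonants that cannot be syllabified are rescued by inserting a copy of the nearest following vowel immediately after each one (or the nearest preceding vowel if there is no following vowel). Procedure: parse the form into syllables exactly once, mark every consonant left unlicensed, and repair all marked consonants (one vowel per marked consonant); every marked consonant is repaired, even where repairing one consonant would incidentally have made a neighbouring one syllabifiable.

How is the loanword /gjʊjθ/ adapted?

The consonants /g/, /j/, /θ/ cannot be parsed into a legal (C)V syllable (no codas are permitted; onsets are limited to one consonant).
Epenthesis after each stranded consonant: /g/ → /gʊ/, /j/ → /jʊ/, /θ/ → /θʊ/.

gʊjʊjʊθʊ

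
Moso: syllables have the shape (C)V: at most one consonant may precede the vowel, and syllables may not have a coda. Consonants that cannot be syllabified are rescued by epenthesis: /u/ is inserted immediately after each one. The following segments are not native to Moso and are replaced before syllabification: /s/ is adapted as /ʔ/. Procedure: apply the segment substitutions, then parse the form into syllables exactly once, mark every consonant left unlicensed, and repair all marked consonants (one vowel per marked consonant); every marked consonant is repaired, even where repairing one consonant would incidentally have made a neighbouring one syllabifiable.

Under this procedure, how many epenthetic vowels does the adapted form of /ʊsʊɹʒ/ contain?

After substitution the input is /ʊʔʊɹʒ/.
The unsyllabifiable consonants are /ɹ/, /ʒ/; each receives one epenthetic vowel.

2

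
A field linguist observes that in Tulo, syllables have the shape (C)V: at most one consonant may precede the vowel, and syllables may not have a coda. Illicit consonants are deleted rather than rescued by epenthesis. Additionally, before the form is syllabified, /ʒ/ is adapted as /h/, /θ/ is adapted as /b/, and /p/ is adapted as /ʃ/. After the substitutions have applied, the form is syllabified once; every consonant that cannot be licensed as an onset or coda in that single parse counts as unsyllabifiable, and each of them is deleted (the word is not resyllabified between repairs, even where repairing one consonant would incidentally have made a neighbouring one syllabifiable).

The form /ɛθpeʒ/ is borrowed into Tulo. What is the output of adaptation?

Substitution: /θ/ → /b/, /p/ → /ʃ/, /ʒ/ → /h/, giving /ɛbʃeh/.
Under (C)V, the unsyllabifiable consonants are /b/, /h/ (no codas are permitted; onsets are limited to one consonant).
Deletion applies to /b/, /h/.

ɛʃe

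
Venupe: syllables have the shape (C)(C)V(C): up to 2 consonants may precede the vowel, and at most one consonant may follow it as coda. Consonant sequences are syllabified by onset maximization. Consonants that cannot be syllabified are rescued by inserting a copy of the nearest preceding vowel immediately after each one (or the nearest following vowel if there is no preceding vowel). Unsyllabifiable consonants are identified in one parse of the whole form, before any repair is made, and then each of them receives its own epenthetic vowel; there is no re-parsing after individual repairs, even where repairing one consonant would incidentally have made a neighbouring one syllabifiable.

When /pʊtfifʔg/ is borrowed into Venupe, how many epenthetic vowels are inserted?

The unsyllabifiable consonants are /ʔ/, /g/; each receives one epenthetic vowel.

2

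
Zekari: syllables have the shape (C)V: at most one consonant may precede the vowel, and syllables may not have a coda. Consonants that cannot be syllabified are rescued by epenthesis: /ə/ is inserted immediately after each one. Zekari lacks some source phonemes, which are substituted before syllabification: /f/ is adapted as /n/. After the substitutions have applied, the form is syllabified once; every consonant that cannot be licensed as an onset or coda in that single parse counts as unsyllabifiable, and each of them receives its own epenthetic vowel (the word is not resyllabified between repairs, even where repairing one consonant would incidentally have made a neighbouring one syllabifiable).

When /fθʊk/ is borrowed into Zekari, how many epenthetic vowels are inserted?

After substitution the input is /nθʊk/.
The unsyllabifiable consonants are /n/, /k/; each receives one epenthetic vowel.

2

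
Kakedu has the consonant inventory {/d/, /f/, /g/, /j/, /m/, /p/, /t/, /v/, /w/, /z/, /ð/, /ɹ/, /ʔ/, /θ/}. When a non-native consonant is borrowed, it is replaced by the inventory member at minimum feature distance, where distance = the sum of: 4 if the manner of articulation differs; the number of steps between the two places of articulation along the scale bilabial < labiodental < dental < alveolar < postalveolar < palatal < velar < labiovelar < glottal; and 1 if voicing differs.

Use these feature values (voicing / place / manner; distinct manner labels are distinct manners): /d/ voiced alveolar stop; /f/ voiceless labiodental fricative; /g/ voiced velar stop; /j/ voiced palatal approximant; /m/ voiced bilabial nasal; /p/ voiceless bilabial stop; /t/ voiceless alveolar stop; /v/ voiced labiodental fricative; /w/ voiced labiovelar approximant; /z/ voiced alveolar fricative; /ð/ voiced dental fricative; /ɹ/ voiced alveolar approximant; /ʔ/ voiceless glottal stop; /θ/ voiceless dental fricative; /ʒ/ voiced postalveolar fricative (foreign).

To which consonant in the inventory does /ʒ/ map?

z

/z/ is closest: same manner (fricative), place distance 1 (postalveolar→alveolar), same voicing; total 1. Next closest is /ð/ at distance 2.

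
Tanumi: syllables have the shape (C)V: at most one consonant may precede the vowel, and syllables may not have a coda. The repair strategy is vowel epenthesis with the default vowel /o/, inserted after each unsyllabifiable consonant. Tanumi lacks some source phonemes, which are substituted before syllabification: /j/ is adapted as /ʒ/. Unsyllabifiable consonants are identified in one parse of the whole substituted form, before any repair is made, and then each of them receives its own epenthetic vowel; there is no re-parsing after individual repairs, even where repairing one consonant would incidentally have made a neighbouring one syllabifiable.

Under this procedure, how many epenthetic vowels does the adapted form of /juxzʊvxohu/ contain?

After substitution the input is /ʒuxzʊvxohu/.
The unsyllabifiable consonants are /x/, /v/; each receives one epenthetic vowel.

2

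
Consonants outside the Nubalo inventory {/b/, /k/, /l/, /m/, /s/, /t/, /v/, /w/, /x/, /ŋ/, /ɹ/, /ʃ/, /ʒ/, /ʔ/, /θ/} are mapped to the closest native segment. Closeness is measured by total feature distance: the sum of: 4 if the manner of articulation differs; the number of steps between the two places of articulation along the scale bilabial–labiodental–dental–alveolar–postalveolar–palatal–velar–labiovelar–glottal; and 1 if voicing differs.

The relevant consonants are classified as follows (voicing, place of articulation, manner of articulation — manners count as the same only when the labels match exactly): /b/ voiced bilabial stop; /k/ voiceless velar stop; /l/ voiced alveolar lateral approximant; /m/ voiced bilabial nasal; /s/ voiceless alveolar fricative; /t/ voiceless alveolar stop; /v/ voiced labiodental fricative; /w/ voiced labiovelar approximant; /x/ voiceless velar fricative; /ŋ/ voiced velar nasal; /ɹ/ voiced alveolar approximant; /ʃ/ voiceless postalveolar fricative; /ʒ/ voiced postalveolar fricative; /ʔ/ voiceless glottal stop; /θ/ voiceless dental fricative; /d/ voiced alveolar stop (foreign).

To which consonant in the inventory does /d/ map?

t

/t/ is closest: same manner (stop), place distance 0 (alveolar→alveolar), voicing differs (+1); total 1. Next closest is /b/ at distance 3.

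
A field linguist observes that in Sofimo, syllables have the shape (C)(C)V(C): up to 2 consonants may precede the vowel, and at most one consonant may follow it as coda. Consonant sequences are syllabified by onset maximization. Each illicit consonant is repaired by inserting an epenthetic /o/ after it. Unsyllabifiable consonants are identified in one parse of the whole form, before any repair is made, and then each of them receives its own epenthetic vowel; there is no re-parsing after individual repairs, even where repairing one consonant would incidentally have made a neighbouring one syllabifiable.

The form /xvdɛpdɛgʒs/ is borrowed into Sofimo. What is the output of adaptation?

The consonants /x/, /ʒ/, /s/ cannot be parsed into a legal (C)(C)V(C) syllable (at most one coda consonant is licensed; onsets may contain at most 2 consonants).
Each unlicensed consonant becomes the onset of a new syllable: /x/ → /xo/, /ʒ/ → /ʒo/, /s/ → /so/.

xovdɛpdɛgʒoso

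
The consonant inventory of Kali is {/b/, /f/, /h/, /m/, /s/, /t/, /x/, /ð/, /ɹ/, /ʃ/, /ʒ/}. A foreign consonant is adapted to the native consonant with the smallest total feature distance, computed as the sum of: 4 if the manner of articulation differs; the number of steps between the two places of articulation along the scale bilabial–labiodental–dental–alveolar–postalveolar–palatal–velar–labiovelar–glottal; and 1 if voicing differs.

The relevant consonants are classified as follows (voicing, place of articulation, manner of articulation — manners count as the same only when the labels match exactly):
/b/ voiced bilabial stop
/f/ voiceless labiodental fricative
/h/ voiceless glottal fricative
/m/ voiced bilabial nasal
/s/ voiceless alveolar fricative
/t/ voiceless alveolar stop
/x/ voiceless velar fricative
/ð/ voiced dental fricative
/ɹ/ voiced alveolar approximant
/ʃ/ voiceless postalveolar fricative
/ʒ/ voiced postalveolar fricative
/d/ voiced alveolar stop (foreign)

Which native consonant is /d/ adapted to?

t

/t/ is closest: same manner (stop), place distance 0 (alveolar→alveolar), voicing differs (+1); total 1. Next closest is /b/ at distance 3.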